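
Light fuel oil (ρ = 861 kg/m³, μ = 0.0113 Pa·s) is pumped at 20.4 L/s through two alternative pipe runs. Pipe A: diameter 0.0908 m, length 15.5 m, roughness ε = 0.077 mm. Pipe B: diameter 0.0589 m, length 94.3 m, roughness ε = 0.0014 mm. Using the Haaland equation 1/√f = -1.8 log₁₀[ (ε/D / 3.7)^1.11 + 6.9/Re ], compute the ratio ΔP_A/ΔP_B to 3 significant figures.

Pipe A: V = Q/A = 0.0204/0.006475 = 3.15 m/s; Re = 2.18e+04; ε/D = 0.000848; Haaland → f = 0.02686; ΔP_A = f(L/D)(ρV²/2) = 1.959e+04 Pa.
Pipe B: V = Q/A = 0.0204/0.002725 = 7.487 m/s; Re = 3.36e+04; ε/D = 2.38e-05; Haaland → f = 0.02274; ΔP_B = f(L/D)(ρV²/2) = 8.787e+05 Pa.
ΔP_A/ΔP_B = 1.959e+04/8.787e+05 = 0.0223.

ΔP_A/ΔP_B ≈ 0.0223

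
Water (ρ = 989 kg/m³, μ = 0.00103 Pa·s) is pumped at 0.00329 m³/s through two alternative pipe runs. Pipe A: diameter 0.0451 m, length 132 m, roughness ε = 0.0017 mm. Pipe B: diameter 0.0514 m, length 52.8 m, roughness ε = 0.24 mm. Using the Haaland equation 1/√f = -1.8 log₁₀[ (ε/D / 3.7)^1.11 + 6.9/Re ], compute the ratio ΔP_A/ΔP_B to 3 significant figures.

ΔP_A/ΔP_B ≈ 2.86

Pipe A: V = Q/A = 0.00329/0.001598 = 2.059 m/s; Re = 8.918e+04; ε/D = 3.77e-05; Haaland → f = 0.0184; ΔP_A = f(L/D)(ρV²/2) = 1.13e+05 Pa.
Pipe B: V = Q/A = 0.00329/0.002075 = 1.586 m/s; Re = 7.825e+04; ε/D = 0.00467; Haaland → f = 0.03093; ΔP_B = f(L/D)(ρV²/2) = 3.95e+04 Pa.
ΔP_A/ΔP_B = 1.13e+05/3.95e+04 = 2.86.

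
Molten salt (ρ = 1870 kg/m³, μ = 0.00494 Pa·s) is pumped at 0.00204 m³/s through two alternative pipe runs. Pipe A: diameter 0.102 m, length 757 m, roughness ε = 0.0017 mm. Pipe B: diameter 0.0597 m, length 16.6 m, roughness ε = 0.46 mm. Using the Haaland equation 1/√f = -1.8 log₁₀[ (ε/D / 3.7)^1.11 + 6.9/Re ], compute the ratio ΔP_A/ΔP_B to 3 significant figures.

ΔP_A/ΔP_B ≈ 2.54

Pipe A: V = Q/A = 0.00204/0.008171 = 0.2497 m/s; Re = 9640; ε/D = 1.67e-05; Haaland → f = 0.03121; ΔP_A = f(L/D)(ρV²/2) = 1.35e+04 Pa.
Pipe B: V = Q/A = 0.00204/0.002799 = 0.7288 m/s; Re = 1.647e+04; ε/D = 0.00771; Haaland → f = 0.0385; ΔP_B = f(L/D)(ρV²/2) = 5317 Pa.
ΔP_A/ΔP_B = 1.35e+04/5317 = 2.54.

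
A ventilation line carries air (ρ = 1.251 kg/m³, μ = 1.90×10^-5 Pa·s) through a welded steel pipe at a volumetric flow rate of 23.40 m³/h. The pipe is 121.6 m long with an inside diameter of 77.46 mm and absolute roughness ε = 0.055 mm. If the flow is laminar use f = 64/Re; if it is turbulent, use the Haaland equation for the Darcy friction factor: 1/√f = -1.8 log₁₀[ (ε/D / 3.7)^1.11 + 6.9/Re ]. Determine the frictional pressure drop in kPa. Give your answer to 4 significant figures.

Q = 23.40 m³/h = 23.40/3600 = 0.0065 m³/s.
Cross-sectional area A = πD²/4 = π(0.07746)²/4 = 0.004712 m²; mean velocity V = Q/A = 0.0065/0.004712 = 1.379 m/s.
Reynolds number Re = ρVD/μ = 1.251 · 1.379 · 0.07746 / 1.9e-05 = 7035.
Re > 4000 → turbulent. Relative roughness ε/D = 5.5e-05/0.07746 = 0.00071. Haaland: 1/√f = -1.8 log₁₀[(0.00071/3.7)^1.11 + 6.9/7035] = -1.8 log₁₀[7.49e-05 + 0.000981] = 5.358, so f = 0.03484.
Darcy-Weisbach: ΔP = f(L/D)(ρV²/2) = 0.03484·(121.6/0.07746)·(1.251·1.379²/2) = 0.03484·1570·1.19 = 65.08 Pa.
ΔP = 65.08 Pa = 0.06508 kPa.

ΔP ≈ 0.06508 kPa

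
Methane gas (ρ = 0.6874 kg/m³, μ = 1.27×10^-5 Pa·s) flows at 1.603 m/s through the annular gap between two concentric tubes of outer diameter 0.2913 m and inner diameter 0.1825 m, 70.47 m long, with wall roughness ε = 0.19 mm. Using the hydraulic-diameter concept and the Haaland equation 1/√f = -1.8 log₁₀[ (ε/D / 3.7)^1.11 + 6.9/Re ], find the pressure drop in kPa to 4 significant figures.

Hydraulic diameter D_h = 4A/P = D_o - D_i = 0.2913 - 0.1825 = 0.1088 m.
Re = ρVD_h/μ = 0.6874·1.603·0.1088/1.27e-05 = 9440.
ε/D_h = 0.00019/0.1088 = 0.00175; Haaland gives 1/√f = -1.8 log₁₀[0.000203+0.000731] = 5.453, so f = 0.03363.
ΔP = f(L/D_h)(ρV²/2) = 0.03363·70.47/0.1088·0.8832 = 19.24 Pa.
ΔP = 0.01924 kPa.

ΔP ≈ 0.01924 kPa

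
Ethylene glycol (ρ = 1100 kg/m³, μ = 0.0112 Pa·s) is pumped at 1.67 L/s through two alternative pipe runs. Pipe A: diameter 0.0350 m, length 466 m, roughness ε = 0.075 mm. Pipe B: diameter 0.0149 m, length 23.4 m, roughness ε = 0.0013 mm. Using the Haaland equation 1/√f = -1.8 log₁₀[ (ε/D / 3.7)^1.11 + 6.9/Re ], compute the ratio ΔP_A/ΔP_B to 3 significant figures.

ΔP_A/ΔP_B ≈ 0.374

Pipe A: V = Q/A = 0.00167/0.0009621 = 1.736 m/s; Re = 5967; ε/D = 0.00214; Haaland → f = 0.03799; ΔP_A = f(L/D)(ρV²/2) = 8.382e+05 Pa.
Pipe B: V = Q/A = 0.00167/0.0001744 = 9.578 m/s; Re = 1.402e+04; ε/D = 8.72e-05; Haaland → f = 0.02832; ΔP_B = f(L/D)(ρV²/2) = 2.244e+06 Pa.
ΔP_A/ΔP_B = 8.382e+05/2.244e+06 = 0.374.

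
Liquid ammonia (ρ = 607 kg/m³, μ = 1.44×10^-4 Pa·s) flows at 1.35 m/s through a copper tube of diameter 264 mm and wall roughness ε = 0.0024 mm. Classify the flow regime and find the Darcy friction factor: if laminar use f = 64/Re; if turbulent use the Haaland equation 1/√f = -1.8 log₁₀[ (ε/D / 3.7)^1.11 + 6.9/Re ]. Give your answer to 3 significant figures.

f ≈ 0.0110

Re = ρVD/μ = 607·1.35·0.264/0.000144 = 1.502e+06.
Re > 4000 → turbulent. ε/D = 2.4e-06/0.264 = 9.09e-06; Haaland: 1/√f = -1.8 log₁₀[5.93e-07 + 4.59e-06] = 9.513, so f = 0.01105.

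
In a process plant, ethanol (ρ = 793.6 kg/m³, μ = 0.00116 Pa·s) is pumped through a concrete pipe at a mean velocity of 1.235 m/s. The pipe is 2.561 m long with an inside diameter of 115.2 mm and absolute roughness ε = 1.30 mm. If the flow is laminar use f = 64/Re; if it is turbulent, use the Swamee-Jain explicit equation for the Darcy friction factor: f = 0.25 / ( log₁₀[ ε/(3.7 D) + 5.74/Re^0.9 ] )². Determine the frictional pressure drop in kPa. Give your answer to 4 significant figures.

ΔP ≈ 0.5425 kPa

Reynolds number Re = ρVD/μ = 793.6 · 1.235 · 0.1152 / 0.00116 = 9.733e+04.
Re > 4000 → turbulent. Relative roughness ε/D = 0.0013/0.1152 = 0.0113. Swamee-Jain: f = 0.25/(log₁₀[0.0113/3.7 + 5.74/9.733e+04^0.9])² = 0.25/(log₁₀[0.00305 + 0.000186])² = 0.25/(-2.49)² = 0.04032.
Darcy-Weisbach: ΔP = f(L/D)(ρV²/2) = 0.04032·(2.561/0.1152)·(793.6·1.235²/2) = 0.04032·22.23·605.2 = 542.5 Pa.
ΔP = 542.5 Pa = 0.5425 kPa.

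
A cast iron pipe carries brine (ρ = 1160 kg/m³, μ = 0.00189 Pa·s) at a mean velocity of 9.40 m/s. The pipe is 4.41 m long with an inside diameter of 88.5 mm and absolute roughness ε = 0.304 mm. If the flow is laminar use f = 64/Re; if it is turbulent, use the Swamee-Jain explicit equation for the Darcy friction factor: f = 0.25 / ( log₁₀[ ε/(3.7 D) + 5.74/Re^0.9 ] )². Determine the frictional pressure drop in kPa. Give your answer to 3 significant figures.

ΔP ≈ 70.3 kPa

Reynolds number Re = ρVD/μ = 1160 · 9.4 · 0.0885 / 0.00189 = 5.106e+05.
Re > 4000 → turbulent. Relative roughness ε/D = 0.000304/0.0885 = 0.00344. Swamee-Jain: f = 0.25/(log₁₀[0.00344/3.7 + 5.74/5.106e+05^0.9])² = 0.25/(log₁₀[0.000928 + 4.18e-05])² = 0.25/(-3.013)² = 0.02754.
Darcy-Weisbach: ΔP = f(L/D)(ρV²/2) = 0.02754·(4.41/0.0885)·(1160·9.4²/2) = 0.02754·49.83·5.125e+04 = 7.032e+04 Pa.
ΔP = 7.032e+04 Pa = 70.3 kPa.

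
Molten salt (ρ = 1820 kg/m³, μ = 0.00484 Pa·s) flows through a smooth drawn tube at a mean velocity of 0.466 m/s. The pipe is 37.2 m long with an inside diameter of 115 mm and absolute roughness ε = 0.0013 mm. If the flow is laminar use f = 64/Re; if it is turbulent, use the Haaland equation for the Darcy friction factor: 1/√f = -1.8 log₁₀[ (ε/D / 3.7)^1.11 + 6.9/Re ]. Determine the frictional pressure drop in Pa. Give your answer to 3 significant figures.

Reynolds number Re = ρVD/μ = 1820 · 0.466 · 0.115 / 0.00484 = 2.015e+04.
Re > 4000 → turbulent. Relative roughness ε/D = 1.3e-06/0.115 = 1.13e-05. Haaland: 1/√f = -1.8 log₁₀[(1.13e-05/3.7)^1.11 + 6.9/2.015e+04] = -1.8 log₁₀[7.56e-07 + 0.000342] = 6.236, so f = 0.02571.
Darcy-Weisbach: ΔP = f(L/D)(ρV²/2) = 0.02571·(37.2/0.115)·(1820·0.466²/2) = 0.02571·323.5·197.6 = 1644 Pa.

ΔP ≈ 1640 Pa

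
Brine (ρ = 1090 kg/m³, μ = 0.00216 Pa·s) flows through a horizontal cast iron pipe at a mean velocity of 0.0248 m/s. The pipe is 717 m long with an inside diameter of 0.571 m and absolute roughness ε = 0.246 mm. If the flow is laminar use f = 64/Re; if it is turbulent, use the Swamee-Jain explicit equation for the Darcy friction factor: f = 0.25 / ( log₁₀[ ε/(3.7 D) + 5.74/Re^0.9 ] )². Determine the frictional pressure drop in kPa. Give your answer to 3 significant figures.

Reynolds number Re = ρVD/μ = 1090 · 0.0248 · 0.571 / 0.00216 = 7146.
Re > 4000 → turbulent. Relative roughness ε/D = 0.000246/0.571 = 0.000431. Swamee-Jain: f = 0.25/(log₁₀[0.000431/3.7 + 5.74/7146^0.9])² = 0.25/(log₁₀[0.000116 + 0.00195])² = 0.25/(-2.685)² = 0.03469.
Darcy-Weisbach: ΔP = f(L/D)(ρV²/2) = 0.03469·(717/0.571)·(1090·0.0248²/2) = 0.03469·1256·0.3352 = 14.6 Pa.
ΔP = 14.6 Pa = 0.0146 kPa.

ΔP ≈ 0.0146 kPa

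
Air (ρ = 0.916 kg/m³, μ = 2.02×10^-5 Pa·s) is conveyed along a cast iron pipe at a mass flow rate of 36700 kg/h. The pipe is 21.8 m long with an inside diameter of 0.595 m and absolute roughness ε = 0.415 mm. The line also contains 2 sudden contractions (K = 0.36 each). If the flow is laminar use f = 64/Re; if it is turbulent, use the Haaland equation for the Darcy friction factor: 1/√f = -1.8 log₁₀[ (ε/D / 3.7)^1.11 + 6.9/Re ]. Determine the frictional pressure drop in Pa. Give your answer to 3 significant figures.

ΔP ≈ 1020 Pa

ṁ = 36700 kg/h = 36700/3600 = 10.19 kg/s.
A = πD²/4 = π(0.595)²/4 = 0.2781 m²; mean velocity V = ṁ/(ρA) = 10.19/(0.916 · 0.2781) = 40.03 m/s.
Reynolds number Re = ρVD/μ = 0.916 · 40.03 · 0.595 / 2.02e-05 = 1.08e+06.
Re > 4000 → turbulent. Relative roughness ε/D = 0.000415/0.595 = 0.000697. Haaland: 1/√f = -1.8 log₁₀[(0.000697/3.7)^1.11 + 6.9/1.08e+06] = -1.8 log₁₀[7.34e-05 + 6.39e-06] = 7.377, so f = 0.01838.
Total minor-loss coefficient ΣK = 2·0.36 = 0.72.
ΔP = [f·L/D + ΣK]·(ρV²/2) = [0.01838·21.8/0.595 + 0.72]·(0.916·40.03²/2) = [0.6733 + 0.72]·733.8 = 1022 Pa.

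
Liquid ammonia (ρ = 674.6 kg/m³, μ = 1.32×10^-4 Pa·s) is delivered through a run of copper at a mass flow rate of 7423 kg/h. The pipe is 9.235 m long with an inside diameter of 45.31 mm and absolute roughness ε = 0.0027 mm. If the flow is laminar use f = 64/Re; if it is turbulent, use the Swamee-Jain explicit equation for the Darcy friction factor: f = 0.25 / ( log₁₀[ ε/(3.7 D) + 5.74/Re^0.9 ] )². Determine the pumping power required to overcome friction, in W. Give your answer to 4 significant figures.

ṁ = 7423 kg/h = 7423/3600 = 2.062 kg/s.
A = πD²/4 = π(0.04531)²/4 = 0.001612 m²; mean velocity V = ṁ/(ρA) = 2.062/(674.6 · 0.001612) = 1.896 m/s.
Reynolds number Re = ρVD/μ = 674.6 · 1.896 · 0.04531 / 0.000132 = 4.39e+05.
Re > 4000 → turbulent. Relative roughness ε/D = 2.7e-06/0.04531 = 5.96e-05. Swamee-Jain: f = 0.25/(log₁₀[5.96e-05/3.7 + 5.74/4.39e+05^0.9])² = 0.25/(log₁₀[1.61e-05 + 4.79e-05])² = 0.25/(-4.193)² = 0.01422.
Darcy-Weisbach: ΔP = f(L/D)(ρV²/2) = 0.01422·(9.235/0.04531)·(674.6·1.896²/2) = 0.01422·203.8·1212 = 3512 Pa.
Q = ṁ/ρ = 2.062/674.6 = 0.003057 m³/s.
Pumping power P = QΔP = 0.003057·3512 = 10.735 W = 10.73 W.

P ≈ 10.73 W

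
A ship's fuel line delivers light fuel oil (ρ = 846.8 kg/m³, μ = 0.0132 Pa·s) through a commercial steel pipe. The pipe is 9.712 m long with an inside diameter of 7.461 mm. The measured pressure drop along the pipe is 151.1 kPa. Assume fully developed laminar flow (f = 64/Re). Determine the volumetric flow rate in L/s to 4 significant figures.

Q ≈ 0.08964 L/s

For laminar flow, f = 64/Re with Re = ρVD/μ, so Darcy-Weisbach reduces to ΔP = 32μLV/D². Solving for V: V = ΔP·D²/(32μL) = 1.511e+05·(0.007461)²/(32·0.0132·9.712) = 2.05 m/s.
Check: Re = ρVD/μ = 846.8·2.05·0.007461/0.0132 = 981.4 < 2300, so the laminar assumption holds.
Q = V·A = 2.05·(π/4·0.007461²) = 8.964e-05 m³/s = 0.08964 L/s.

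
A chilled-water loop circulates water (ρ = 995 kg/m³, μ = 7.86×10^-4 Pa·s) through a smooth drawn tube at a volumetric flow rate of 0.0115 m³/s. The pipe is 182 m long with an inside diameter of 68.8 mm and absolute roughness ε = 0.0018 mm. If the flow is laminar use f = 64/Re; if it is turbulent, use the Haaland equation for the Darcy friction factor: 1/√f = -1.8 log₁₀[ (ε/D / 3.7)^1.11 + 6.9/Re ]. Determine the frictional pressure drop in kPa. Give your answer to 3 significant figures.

Cross-sectional area A = πD²/4 = π(0.0688)²/4 = 0.003718 m²; mean velocity V = Q/A = 0.0115/0.003718 = 3.093 m/s.
Reynolds number Re = ρVD/μ = 995 · 3.093 · 0.0688 / 0.000786 = 2.694e+05.
Re > 4000 → turbulent. Relative roughness ε/D = 1.8e-06/0.0688 = 2.62e-05. Haaland: 1/√f = -1.8 log₁₀[(2.62e-05/3.7)^1.11 + 6.9/2.694e+05] = -1.8 log₁₀[1.92e-06 + 2.56e-05] = 8.208, so f = 0.01484.
Darcy-Weisbach: ΔP = f(L/D)(ρV²/2) = 0.01484·(182/0.0688)·(995·3.093²/2) = 0.01484·2645·4761 = 1.869e+05 Pa.
ΔP = 1.869e+05 Pa = 187 kPa.

ΔP ≈ 187 kPa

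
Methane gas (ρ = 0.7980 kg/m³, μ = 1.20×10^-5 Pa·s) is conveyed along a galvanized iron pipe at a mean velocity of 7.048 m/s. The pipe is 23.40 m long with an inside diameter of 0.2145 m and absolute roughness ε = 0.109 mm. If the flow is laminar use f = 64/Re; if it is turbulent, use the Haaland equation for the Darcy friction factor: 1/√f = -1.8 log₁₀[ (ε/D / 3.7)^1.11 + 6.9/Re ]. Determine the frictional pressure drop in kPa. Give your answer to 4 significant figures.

ΔP ≈ 0.04343 kPa

Reynolds number Re = ρVD/μ = 0.798 · 7.048 · 0.2145 / 1.2e-05 = 1.005e+05.
Re > 4000 → turbulent. Relative roughness ε/D = 0.000109/0.2145 = 0.000508. Haaland: 1/√f = -1.8 log₁₀[(0.000508/3.7)^1.11 + 6.9/1.005e+05] = -1.8 log₁₀[5.16e-05 + 6.86e-05] = 7.056, so f = 0.02009.
Darcy-Weisbach: ΔP = f(L/D)(ρV²/2) = 0.02009·(23.4/0.2145)·(0.798·7.048²/2) = 0.02009·109.1·19.82 = 43.43 Pa.
ΔP = 43.43 Pa = 0.04343 kPa.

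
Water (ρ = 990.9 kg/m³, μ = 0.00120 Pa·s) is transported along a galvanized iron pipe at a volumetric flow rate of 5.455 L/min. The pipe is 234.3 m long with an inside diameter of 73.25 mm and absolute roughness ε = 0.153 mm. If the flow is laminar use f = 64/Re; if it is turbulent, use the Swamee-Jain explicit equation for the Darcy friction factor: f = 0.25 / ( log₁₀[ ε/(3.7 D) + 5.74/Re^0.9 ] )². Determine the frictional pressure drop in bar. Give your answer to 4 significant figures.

ΔP ≈ 3.618×10^-4 bar

Q = 5.455 L/min = 5.455/60000 = 9.092e-05 m³/s.
Cross-sectional area A = πD²/4 = π(0.07325)²/4 = 0.004214 m²; mean velocity V = Q/A = 9.092e-05/0.004214 = 0.02157 m/s.
Reynolds number Re = ρVD/μ = 990.9 · 0.02157 · 0.07325 / 0.0012 = 1305.
Re < 2300 → laminar flow, so f = 64/Re = 64/1305 = 0.04904 (the turbulent correlation is not needed).
Darcy-Weisbach: ΔP = f(L/D)(ρV²/2) = 0.04904·(234.3/0.07325)·(990.9·0.02157²/2) = 0.04904·3199·0.2306 = 36.18 Pa.
ΔP = 36.18 Pa = 3.618×10^-4 bar.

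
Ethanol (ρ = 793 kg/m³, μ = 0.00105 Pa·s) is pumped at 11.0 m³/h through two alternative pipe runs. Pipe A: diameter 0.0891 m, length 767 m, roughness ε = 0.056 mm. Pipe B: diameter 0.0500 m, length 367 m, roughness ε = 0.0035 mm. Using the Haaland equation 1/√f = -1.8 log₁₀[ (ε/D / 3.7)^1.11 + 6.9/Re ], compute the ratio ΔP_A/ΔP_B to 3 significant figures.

ΔP_A/ΔP_B ≈ 0.140

Pipe A: V = Q/A = 0.003056/0.006235 = 0.4901 m/s; Re = 3.298e+04; ε/D = 0.000629; Haaland → f = 0.02434; ΔP_A = f(L/D)(ρV²/2) = 1.995e+04 Pa.
Pipe B: V = Q/A = 0.003056/0.001963 = 1.556 m/s; Re = 5.876e+04; ε/D = 7e-05; Haaland → f = 0.02019; ΔP_B = f(L/D)(ρV²/2) = 1.423e+05 Pa.
ΔP_A/ΔP_B = 1.995e+04/1.423e+05 = 0.140.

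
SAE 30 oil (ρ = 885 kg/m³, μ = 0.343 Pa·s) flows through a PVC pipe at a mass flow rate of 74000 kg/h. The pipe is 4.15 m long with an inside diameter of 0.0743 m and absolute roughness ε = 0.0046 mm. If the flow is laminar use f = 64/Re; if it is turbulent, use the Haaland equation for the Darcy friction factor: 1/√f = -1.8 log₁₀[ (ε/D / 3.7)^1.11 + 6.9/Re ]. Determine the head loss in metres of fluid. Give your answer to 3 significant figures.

ṁ = 74000 kg/h = 74000/3600 = 20.56 kg/s.
A = πD²/4 = π(0.0743)²/4 = 0.004336 m²; mean velocity V = ṁ/(ρA) = 20.56/(885 · 0.004336) = 5.357 m/s.
Reynolds number Re = ρVD/μ = 885 · 5.357 · 0.0743 / 0.343 = 1027.
Re < 2300 → laminar flow, so f = 64/Re = 64/1027 = 0.06232 (the turbulent correlation is not needed).
Darcy-Weisbach: ΔP = f(L/D)(ρV²/2) = 0.06232·(4.15/0.0743)·(885·5.357²/2) = 0.06232·55.85·1.27e+04 = 4.42e+04 Pa.
Head loss h_f = ΔP/(ρg) = 4.42e+04/(885·9.81) = 5.09 m.

h_f ≈ 5.09 m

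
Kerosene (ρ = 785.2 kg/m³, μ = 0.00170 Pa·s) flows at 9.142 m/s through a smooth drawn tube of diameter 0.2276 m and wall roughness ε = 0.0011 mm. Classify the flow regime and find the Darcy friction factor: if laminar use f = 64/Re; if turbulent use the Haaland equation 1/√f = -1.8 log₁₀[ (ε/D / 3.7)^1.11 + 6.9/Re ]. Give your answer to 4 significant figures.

Re = ρVD/μ = 785.2·9.142·0.2276/0.0017 = 9.61e+05.
Re > 4000 → turbulent. ε/D = 1.1e-06/0.2276 = 4.83e-06; Haaland: 1/√f = -1.8 log₁₀[2.94e-07 + 7.18e-06] = 9.228, so f = 0.01174.

f ≈ 0.01174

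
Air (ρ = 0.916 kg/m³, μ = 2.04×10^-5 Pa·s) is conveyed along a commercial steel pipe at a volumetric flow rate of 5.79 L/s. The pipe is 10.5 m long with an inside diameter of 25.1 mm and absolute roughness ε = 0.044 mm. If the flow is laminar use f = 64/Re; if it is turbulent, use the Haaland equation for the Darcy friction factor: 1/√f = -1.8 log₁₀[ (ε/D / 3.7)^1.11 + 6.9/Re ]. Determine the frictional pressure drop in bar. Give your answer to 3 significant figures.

ΔP ≈ 0.00822 bar

Q = 5.79 L/s = 5.79/1000 = 0.00579 m³/s.
Cross-sectional area A = πD²/4 = π(0.0251)²/4 = 0.0004948 m²; mean velocity V = Q/A = 0.00579/0.0004948 = 11.7 m/s.
Reynolds number Re = ρVD/μ = 0.916 · 11.7 · 0.0251 / 2.04e-05 = 1.319e+04.
Re > 4000 → turbulent. Relative roughness ε/D = 4.4e-05/0.0251 = 0.00175. Haaland: 1/√f = -1.8 log₁₀[(0.00175/3.7)^1.11 + 6.9/1.319e+04] = -1.8 log₁₀[0.000204 + 0.000523] = 5.649, so f = 0.03134.
Darcy-Weisbach: ΔP = f(L/D)(ρV²/2) = 0.03134·(10.5/0.0251)·(0.916·11.7²/2) = 0.03134·418.3·62.71 = 822.1 Pa.
ΔP = 822.1 Pa = 0.00822 bar.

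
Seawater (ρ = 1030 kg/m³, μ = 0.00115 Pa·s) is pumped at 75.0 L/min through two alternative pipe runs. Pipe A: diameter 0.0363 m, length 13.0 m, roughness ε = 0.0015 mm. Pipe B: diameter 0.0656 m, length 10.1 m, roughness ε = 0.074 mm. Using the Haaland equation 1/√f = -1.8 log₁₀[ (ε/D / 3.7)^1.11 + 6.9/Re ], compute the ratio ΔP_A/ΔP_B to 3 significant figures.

ΔP_A/ΔP_B ≈ 19.9

Pipe A: V = Q/A = 0.00125/0.001035 = 1.208 m/s; Re = 3.927e+04; ε/D = 4.13e-05; Haaland → f = 0.02198; ΔP_A = f(L/D)(ρV²/2) = 5914 Pa.
Pipe B: V = Q/A = 0.00125/0.00338 = 0.3698 m/s; Re = 2.173e+04; ε/D = 0.00113; Haaland → f = 0.02744; ΔP_B = f(L/D)(ρV²/2) = 297.6 Pa.
ΔP_A/ΔP_B = 5914/297.6 = 19.9.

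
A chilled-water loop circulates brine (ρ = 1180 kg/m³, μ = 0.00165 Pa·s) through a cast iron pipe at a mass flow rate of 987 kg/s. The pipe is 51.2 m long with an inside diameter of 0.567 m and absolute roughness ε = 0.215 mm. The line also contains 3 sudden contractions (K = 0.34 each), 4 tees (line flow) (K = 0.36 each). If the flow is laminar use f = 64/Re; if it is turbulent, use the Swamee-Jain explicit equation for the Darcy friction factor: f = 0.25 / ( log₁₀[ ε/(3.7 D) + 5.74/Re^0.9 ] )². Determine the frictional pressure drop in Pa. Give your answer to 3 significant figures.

A = πD²/4 = π(0.567)²/4 = 0.2525 m²; mean velocity V = ṁ/(ρA) = 987/(1180 · 0.2525) = 3.313 m/s.
Reynolds number Re = ρVD/μ = 1180 · 3.313 · 0.567 / 0.00165 = 1.343e+06.
Re > 4000 → turbulent. Relative roughness ε/D = 0.000215/0.567 = 0.000379. Swamee-Jain: f = 0.25/(log₁₀[0.000379/3.7 + 5.74/1.343e+06^0.9])² = 0.25/(log₁₀[0.000102 + 1.75e-05])² = 0.25/(-3.921)² = 0.01626.
Total minor-loss coefficient ΣK = 3·0.34 + 4·0.36 = 2.46.
ΔP = [f·L/D + ΣK]·(ρV²/2) = [0.01626·51.2/0.567 + 2.46]·(1180·3.313²/2) = [1.469 + 2.46]·6475 = 2.544e+04 Pa.

ΔP ≈ 25400 Pa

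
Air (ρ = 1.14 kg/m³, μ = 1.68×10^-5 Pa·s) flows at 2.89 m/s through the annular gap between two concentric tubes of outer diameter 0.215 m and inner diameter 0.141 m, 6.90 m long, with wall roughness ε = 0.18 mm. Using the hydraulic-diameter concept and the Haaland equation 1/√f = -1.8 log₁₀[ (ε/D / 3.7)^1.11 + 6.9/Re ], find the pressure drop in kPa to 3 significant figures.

ΔP ≈ 0.0141 kPa

Hydraulic diameter D_h = 4A/P = D_o - D_i = 0.215 - 0.141 = 0.074 m.
Re = ρVD_h/μ = 1.14·2.89·0.074/1.68e-05 = 1.451e+04.
ε/D_h = 0.00018/0.074 = 0.00243; Haaland gives 1/√f = -1.8 log₁₀[0.000294+0.000475] = 5.605, so f = 0.03183.
ΔP = f(L/D_h)(ρV²/2) = 0.03183·6.9/0.074·4.761 = 14.13 Pa.
ΔP = 0.0141 kPa.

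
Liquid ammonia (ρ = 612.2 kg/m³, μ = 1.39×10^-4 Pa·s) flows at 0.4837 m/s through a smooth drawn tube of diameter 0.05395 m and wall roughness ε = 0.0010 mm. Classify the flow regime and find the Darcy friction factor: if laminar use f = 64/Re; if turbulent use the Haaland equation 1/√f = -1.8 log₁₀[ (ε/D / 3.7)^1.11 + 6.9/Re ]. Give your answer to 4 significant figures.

f ≈ 0.01740

Re = ρVD/μ = 612.2·0.4837·0.05395/0.000139 = 1.149e+05.
Re > 4000 → turbulent. ε/D = 1e-06/0.05395 = 1.85e-05; Haaland: 1/√f = -1.8 log₁₀[1.31e-06 + 6e-05] = 7.582, so f = 0.0174.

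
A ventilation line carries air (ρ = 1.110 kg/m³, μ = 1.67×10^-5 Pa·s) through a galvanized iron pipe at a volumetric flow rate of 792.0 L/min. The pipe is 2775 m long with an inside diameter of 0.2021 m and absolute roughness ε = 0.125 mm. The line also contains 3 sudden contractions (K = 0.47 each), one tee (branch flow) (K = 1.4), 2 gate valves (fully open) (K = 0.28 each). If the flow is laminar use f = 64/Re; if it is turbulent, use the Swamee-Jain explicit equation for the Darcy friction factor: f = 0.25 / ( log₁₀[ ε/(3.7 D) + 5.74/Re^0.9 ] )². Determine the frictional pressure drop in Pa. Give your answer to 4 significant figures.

ΔP ≈ 48.75 Pa

Q = 792.0 L/min = 792.0/60000 = 0.0132 m³/s.
Cross-sectional area A = πD²/4 = π(0.2021)²/4 = 0.03208 m²; mean velocity V = Q/A = 0.0132/0.03208 = 0.4115 m/s.
Reynolds number Re = ρVD/μ = 1.11 · 0.4115 · 0.2021 / 1.67e-05 = 5527.
Re > 4000 → turbulent. Relative roughness ε/D = 0.000125/0.2021 = 0.000619. Swamee-Jain: f = 0.25/(log₁₀[0.000619/3.7 + 5.74/5527^0.9])² = 0.25/(log₁₀[0.000167 + 0.00246])² = 0.25/(-2.581)² = 0.03753.
Total minor-loss coefficient ΣK = 3·0.47 + 1·1.4 + 2·0.28 = 3.37.
ΔP = [f·L/D + ΣK]·(ρV²/2) = [0.03753·2775/0.2021 + 3.37]·(1.11·0.4115²/2) = [515.4 + 3.37]·0.09397 = 48.75 Pa.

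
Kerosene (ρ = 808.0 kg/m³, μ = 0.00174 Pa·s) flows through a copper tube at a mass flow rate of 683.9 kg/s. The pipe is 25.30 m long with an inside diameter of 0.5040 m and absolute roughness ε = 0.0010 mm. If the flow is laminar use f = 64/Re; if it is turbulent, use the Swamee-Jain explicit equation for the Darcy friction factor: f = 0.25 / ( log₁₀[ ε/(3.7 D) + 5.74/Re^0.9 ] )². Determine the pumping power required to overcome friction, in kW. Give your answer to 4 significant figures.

P ≈ 3.606 kW

A = πD²/4 = π(0.504)²/4 = 0.1995 m²; mean velocity V = ṁ/(ρA) = 683.9/(808 · 0.1995) = 4.243 m/s.
Reynolds number Re = ρVD/μ = 808 · 4.243 · 0.504 / 0.00174 = 9.929e+05.
Re > 4000 → turbulent. Relative roughness ε/D = 1e-06/0.504 = 1.98e-06. Swamee-Jain: f = 0.25/(log₁₀[1.98e-06/3.7 + 5.74/9.929e+05^0.9])² = 0.25/(log₁₀[5.36e-07 + 2.3e-05])² = 0.25/(-4.628)² = 0.01167.
Darcy-Weisbach: ΔP = f(L/D)(ρV²/2) = 0.01167·(25.3/0.504)·(808·4.243²/2) = 0.01167·50.2·7272 = 4260 Pa.
Q = ṁ/ρ = 683.9/808 = 0.8464 m³/s.
Pumping power P = QΔP = 0.8464·4260 = 3605.9 W = 3.606 kW.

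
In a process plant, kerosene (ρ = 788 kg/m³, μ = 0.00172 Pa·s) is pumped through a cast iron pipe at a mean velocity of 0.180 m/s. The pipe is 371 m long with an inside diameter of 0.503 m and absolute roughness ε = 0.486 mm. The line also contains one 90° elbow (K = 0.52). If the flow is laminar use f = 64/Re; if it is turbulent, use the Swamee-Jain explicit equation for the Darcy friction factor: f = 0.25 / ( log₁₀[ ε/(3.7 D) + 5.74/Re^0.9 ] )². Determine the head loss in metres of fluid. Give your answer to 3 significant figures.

Reynolds number Re = ρVD/μ = 788 · 0.18 · 0.503 / 0.00172 = 4.148e+04.
Re > 4000 → turbulent. Relative roughness ε/D = 0.000486/0.503 = 0.000966. Swamee-Jain: f = 0.25/(log₁₀[0.000966/3.7 + 5.74/4.148e+04^0.9])² = 0.25/(log₁₀[0.000261 + 0.000401])² = 0.25/(-3.179)² = 0.02473.
Total minor-loss coefficient ΣK = 1·0.52 = 0.52.
ΔP = [f·L/D + ΣK]·(ρV²/2) = [0.02473·371/0.503 + 0.52]·(788·0.18²/2) = [18.24 + 0.52]·12.77 = 239.5 Pa.
Head loss h_f = ΔP/(ρg) = 239.5/(788·9.81) = 0.0310 m.

h_f ≈ 0.0310 m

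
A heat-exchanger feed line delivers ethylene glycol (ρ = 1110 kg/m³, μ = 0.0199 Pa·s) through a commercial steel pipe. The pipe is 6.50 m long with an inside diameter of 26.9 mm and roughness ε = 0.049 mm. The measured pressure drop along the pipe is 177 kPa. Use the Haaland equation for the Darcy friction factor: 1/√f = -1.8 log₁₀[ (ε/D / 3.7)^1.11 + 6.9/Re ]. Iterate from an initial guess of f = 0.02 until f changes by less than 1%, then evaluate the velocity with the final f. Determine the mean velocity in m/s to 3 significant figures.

Rearranging Darcy-Weisbach: V = √(2·ΔP·D/(f·L·ρ)). With ε/D = 4.9e-05/0.0269 = 0.00182, iterate starting from f = 0.02:
  f = 0.02 → V = √(2·1.77e+05·0.0269/(0.02·6.5·1110)) = 8.124 m/s; Re = ρVD/μ = 1.219e+04; f → 0.03194
  f = 0.03194 → V = 6.428 m/s; Re = 9645; f → 0.03357
  f = 0.03357 → V = 6.27 m/s; Re = 9408; f → 0.03375
Converged (Δf/f < 1%). With the final f = 0.03375: V = √(2·1.77e+05·0.0269/(0.03375·6.5·1110)) = 6.253 m/s.

V ≈ 6.25 m/s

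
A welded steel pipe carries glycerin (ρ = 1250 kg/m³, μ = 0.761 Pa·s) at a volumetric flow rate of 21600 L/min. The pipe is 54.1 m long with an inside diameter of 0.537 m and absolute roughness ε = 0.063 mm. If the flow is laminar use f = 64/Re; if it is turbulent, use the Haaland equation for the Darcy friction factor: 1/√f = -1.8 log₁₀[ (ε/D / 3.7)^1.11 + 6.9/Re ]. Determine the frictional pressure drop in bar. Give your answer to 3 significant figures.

Q = 21600 L/min = 21600/60000 = 0.36 m³/s.
Cross-sectional area A = πD²/4 = π(0.537)²/4 = 0.2265 m²; mean velocity V = Q/A = 0.36/0.2265 = 1.59 m/s.
Reynolds number Re = ρVD/μ = 1250 · 1.59 · 0.537 / 0.761 = 1402.
Re < 2300 → laminar flow, so f = 64/Re = 64/1402 = 0.04565 (the turbulent correlation is not needed).
Darcy-Weisbach: ΔP = f(L/D)(ρV²/2) = 0.04565·(54.1/0.537)·(1250·1.59²/2) = 0.04565·100.7·1579 = 7262 Pa.
ΔP = 7262 Pa = 0.0726 bar.

ΔP ≈ 0.0726 bar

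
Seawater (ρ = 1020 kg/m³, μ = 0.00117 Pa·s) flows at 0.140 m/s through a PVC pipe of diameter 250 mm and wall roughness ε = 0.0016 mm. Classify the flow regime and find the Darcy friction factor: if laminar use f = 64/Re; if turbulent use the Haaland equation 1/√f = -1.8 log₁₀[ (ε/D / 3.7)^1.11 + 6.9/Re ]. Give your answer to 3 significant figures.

Re = ρVD/μ = 1020·0.14·0.25/0.00117 = 3.051e+04.
Re > 4000 → turbulent. ε/D = 1.6e-06/0.25 = 6.4e-06; Haaland: 1/√f = -1.8 log₁₀[4.02e-07 + 0.000226] = 6.561, so f = 0.02323.

f ≈ 0.0232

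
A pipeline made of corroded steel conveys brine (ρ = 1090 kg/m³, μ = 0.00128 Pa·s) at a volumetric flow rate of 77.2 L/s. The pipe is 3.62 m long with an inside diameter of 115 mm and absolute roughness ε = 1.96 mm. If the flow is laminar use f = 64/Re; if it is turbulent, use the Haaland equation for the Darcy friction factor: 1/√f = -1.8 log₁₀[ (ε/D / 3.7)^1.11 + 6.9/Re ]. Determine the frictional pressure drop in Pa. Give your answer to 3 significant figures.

Q = 77.2 L/s = 77.2/1000 = 0.0772 m³/s.
Cross-sectional area A = πD²/4 = π(0.115)²/4 = 0.01039 m²; mean velocity V = Q/A = 0.0772/0.01039 = 7.432 m/s.
Reynolds number Re = ρVD/μ = 1090 · 7.432 · 0.115 / 0.00128 = 7.279e+05.
Re > 4000 → turbulent. Relative roughness ε/D = 0.00196/0.115 = 0.017. Haaland: 1/√f = -1.8 log₁₀[(0.017/3.7)^1.11 + 6.9/7.279e+05] = -1.8 log₁₀[0.00255 + 9.48e-06] = 4.666, so f = 0.04594.
Darcy-Weisbach: ΔP = f(L/D)(ρV²/2) = 0.04594·(3.62/0.115)·(1090·7.432²/2) = 0.04594·31.48·3.011e+04 = 4.353e+04 Pa.

ΔP ≈ 43500 Pa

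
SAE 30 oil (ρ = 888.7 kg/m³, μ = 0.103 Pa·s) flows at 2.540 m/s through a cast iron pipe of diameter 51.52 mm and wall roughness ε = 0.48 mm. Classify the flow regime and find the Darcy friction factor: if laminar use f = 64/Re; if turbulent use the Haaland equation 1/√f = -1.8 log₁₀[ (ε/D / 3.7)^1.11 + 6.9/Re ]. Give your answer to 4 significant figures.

f ≈ 0.05668

Re = ρVD/μ = 888.7·2.54·0.05152/0.103 = 1129.
Re < 2300 → laminar, so f = 64/Re = 0.05668 (roughness is irrelevant in laminar flow).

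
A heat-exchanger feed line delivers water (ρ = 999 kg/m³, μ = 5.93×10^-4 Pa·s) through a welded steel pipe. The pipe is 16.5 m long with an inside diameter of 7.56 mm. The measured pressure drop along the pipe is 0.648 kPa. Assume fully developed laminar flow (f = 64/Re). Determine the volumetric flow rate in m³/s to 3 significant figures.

Q ≈ 5.31×10^-6 m³/s

For laminar flow, f = 64/Re with Re = ρVD/μ, so Darcy-Weisbach reduces to ΔP = 32μLV/D². Solving for V: V = ΔP·D²/(32μL) = 648·(0.00756)²/(32·0.000593·16.5) = 0.1183 m/s.
Check: Re = ρVD/μ = 999·0.1183·0.00756/0.000593 = 1506 < 2300, so the laminar assumption holds.
Q = V·A = 0.1183·(π/4·0.00756²) = 5.31e-06 m³/s = 5.31×10^-6 m³/s.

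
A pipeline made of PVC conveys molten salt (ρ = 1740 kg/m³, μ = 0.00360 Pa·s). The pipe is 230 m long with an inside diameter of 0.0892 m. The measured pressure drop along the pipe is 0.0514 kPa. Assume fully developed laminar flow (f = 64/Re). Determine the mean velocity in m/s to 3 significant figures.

V ≈ 0.0154 m/s

For laminar flow, f = 64/Re with Re = ρVD/μ, so Darcy-Weisbach reduces to ΔP = 32μLV/D². Solving for V: V = ΔP·D²/(32μL) = 51.4·(0.0892)²/(32·0.0036·230) = 0.01544 m/s.
Check: Re = ρVD/μ = 1740·0.01544·0.0892/0.0036 = 665.5 < 2300, so the laminar assumption holds.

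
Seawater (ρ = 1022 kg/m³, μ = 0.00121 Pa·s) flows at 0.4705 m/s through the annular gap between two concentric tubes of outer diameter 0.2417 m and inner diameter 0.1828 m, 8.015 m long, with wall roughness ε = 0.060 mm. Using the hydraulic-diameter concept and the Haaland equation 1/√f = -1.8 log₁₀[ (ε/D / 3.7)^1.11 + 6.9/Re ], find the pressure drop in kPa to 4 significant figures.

ΔP ≈ 0.4132 kPa

Hydraulic diameter D_h = 4A/P = D_o - D_i = 0.2417 - 0.1828 = 0.0589 m.
Re = ρVD_h/μ = 1022·0.4705·0.0589/0.00121 = 2.341e+04.
ε/D_h = 6e-05/0.0589 = 0.00102; Haaland gives 1/√f = -1.8 log₁₀[0.000112+0.000295] = 6.104, so f = 0.02684.
ΔP = f(L/D_h)(ρV²/2) = 0.02684·8.015/0.0589·113.1 = 413.2 Pa.
ΔP = 0.4132 kPa.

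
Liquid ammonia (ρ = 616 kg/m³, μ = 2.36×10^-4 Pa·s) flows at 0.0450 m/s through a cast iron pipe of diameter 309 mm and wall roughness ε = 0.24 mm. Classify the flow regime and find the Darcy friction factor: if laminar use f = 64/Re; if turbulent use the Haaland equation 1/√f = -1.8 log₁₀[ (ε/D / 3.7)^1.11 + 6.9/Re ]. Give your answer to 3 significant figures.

Re = ρVD/μ = 616·0.045·0.309/0.000236 = 3.629e+04.
Re > 4000 → turbulent. ε/D = 0.00024/0.309 = 0.000777; Haaland: 1/√f = -1.8 log₁₀[8.27e-05 + 0.00019] = 6.415, so f = 0.0243.

f ≈ 0.0243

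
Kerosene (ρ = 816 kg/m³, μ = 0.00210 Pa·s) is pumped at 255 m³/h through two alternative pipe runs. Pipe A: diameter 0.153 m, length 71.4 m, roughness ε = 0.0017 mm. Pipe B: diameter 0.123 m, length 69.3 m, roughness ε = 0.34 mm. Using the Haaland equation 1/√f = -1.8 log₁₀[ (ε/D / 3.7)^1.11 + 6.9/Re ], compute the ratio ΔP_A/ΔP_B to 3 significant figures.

ΔP_A/ΔP_B ≈ 0.201

Pipe A: V = Q/A = 0.07083/0.01839 = 3.853 m/s; Re = 2.29e+05; ε/D = 1.11e-05; Haaland → f = 0.01517; ΔP_A = f(L/D)(ρV²/2) = 4.287e+04 Pa.
Pipe B: V = Q/A = 0.07083/0.01188 = 5.961 m/s; Re = 2.849e+05; ε/D = 0.00276; Haaland → f = 0.02607; ΔP_B = f(L/D)(ρV²/2) = 2.13e+05 Pa.
ΔP_A/ΔP_B = 4.287e+04/2.13e+05 = 0.201.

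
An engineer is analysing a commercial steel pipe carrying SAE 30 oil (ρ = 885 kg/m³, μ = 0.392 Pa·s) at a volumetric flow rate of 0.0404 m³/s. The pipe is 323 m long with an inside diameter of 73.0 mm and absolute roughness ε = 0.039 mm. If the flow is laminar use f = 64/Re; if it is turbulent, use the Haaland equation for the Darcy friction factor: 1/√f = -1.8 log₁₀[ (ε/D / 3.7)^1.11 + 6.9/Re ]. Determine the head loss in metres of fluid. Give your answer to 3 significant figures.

Cross-sectional area A = πD²/4 = π(0.073)²/4 = 0.004185 m²; mean velocity V = Q/A = 0.0404/0.004185 = 9.653 m/s.
Reynolds number Re = ρVD/μ = 885 · 9.653 · 0.073 / 0.392 = 1591.
Re < 2300 → laminar flow, so f = 64/Re = 64/1591 = 0.04023 (the turbulent correlation is not needed).
Darcy-Weisbach: ΔP = f(L/D)(ρV²/2) = 0.04023·(323/0.073)·(885·9.653²/2) = 0.04023·4425·4.123e+04 = 7.339e+06 Pa.
Head loss h_f = ΔP/(ρg) = 7.339e+06/(885·9.81) = 845 m.

h_f ≈ 845 m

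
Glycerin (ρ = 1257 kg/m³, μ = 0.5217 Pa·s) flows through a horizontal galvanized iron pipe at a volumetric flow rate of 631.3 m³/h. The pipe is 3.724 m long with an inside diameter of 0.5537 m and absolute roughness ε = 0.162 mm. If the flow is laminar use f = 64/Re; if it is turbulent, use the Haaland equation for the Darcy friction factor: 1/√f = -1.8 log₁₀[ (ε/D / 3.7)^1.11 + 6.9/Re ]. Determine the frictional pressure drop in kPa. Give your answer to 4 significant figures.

Q = 631.3 m³/h = 631.3/3600 = 0.1754 m³/s.
Cross-sectional area A = πD²/4 = π(0.5537)²/4 = 0.2408 m²; mean velocity V = Q/A = 0.1754/0.2408 = 0.7283 m/s.
Reynolds number Re = ρVD/μ = 1257 · 0.7283 · 0.5537 / 0.522 = 971.6.
Re < 2300 → laminar flow, so f = 64/Re = 64/971.6 = 0.06587 (the turbulent correlation is not needed).
Darcy-Weisbach: ΔP = f(L/D)(ρV²/2) = 0.06587·(3.724/0.5537)·(1257·0.7283²/2) = 0.06587·6.726·333.3 = 147.7 Pa.
ΔP = 147.7 Pa = 0.1477 kPa.

ΔP ≈ 0.1477 kPa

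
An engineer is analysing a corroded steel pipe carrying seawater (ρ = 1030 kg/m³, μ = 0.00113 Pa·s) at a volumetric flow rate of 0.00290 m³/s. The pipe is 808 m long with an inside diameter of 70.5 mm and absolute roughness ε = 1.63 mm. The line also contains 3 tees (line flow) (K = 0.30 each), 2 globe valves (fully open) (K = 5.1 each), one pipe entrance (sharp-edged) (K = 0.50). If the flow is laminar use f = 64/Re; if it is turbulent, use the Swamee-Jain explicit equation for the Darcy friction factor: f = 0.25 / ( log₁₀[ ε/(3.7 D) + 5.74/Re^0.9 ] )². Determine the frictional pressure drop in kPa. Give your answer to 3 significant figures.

Cross-sectional area A = πD²/4 = π(0.0705)²/4 = 0.003904 m²; mean velocity V = Q/A = 0.0029/0.003904 = 0.7429 m/s.
Reynolds number Re = ρVD/μ = 1030 · 0.7429 · 0.0705 / 0.00113 = 4.774e+04.
Re > 4000 → turbulent. Relative roughness ε/D = 0.00163/0.0705 = 0.0231. Swamee-Jain: f = 0.25/(log₁₀[0.0231/3.7 + 5.74/4.774e+04^0.9])² = 0.25/(log₁₀[0.00625 + 0.000353])² = 0.25/(-2.18)² = 0.05259.
Total minor-loss coefficient ΣK = 3·0.3 + 2·5.1 + 1·0.5 = 11.6.
ΔP = [f·L/D + ΣK]·(ρV²/2) = [0.05259·808/0.0705 + 11.6]·(1030·0.7429²/2) = [602.7 + 11.6]·284.2 = 1.746e+05 Pa.
ΔP = 1.746e+05 Pa = 175 kPa.

ΔP ≈ 175 kPa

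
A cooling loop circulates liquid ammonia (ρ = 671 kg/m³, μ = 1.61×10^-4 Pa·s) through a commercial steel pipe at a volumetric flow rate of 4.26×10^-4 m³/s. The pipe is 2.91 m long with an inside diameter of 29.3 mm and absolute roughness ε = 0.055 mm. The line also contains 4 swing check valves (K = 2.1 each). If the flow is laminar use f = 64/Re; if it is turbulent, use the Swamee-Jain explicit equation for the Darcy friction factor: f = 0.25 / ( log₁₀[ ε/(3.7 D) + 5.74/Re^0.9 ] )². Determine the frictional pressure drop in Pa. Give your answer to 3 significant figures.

ΔP ≈ 1460 Pa

Cross-sectional area A = πD²/4 = π(0.0293)²/4 = 0.0006743 m²; mean velocity V = Q/A = 0.000426/0.0006743 = 0.6318 m/s.
Reynolds number Re = ρVD/μ = 671 · 0.6318 · 0.0293 / 0.000161 = 7.715e+04.
Re > 4000 → turbulent. Relative roughness ε/D = 5.5e-05/0.0293 = 0.00188. Swamee-Jain: f = 0.25/(log₁₀[0.00188/3.7 + 5.74/7.715e+04^0.9])² = 0.25/(log₁₀[0.000507 + 0.000229])² = 0.25/(-3.133)² = 0.02547.
Total minor-loss coefficient ΣK = 4·2.1 = 8.4.
ΔP = [f·L/D + ΣK]·(ρV²/2) = [0.02547·2.91/0.0293 + 8.4]·(671·0.6318²/2) = [2.53 + 8.4]·133.9 = 1464 Pa.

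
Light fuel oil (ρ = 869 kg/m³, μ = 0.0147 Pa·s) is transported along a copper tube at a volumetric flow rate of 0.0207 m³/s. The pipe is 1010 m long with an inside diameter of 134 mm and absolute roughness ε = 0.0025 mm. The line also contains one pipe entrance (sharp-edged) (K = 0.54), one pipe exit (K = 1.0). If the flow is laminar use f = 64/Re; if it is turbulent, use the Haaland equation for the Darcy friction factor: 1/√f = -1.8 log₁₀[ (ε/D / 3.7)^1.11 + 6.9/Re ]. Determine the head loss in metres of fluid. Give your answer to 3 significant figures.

h_f ≈ 24.7 m

Cross-sectional area A = πD²/4 = π(0.134)²/4 = 0.0141 m²; mean velocity V = Q/A = 0.0207/0.0141 = 1.468 m/s.
Reynolds number Re = ρVD/μ = 869 · 1.468 · 0.134 / 0.0147 = 1.163e+04.
Re > 4000 → turbulent. Relative roughness ε/D = 2.5e-06/0.134 = 1.87e-05. Haaland: 1/√f = -1.8 log₁₀[(1.87e-05/3.7)^1.11 + 6.9/1.163e+04] = -1.8 log₁₀[1.32e-06 + 0.000593] = 5.806, so f = 0.02966.
Total minor-loss coefficient ΣK = 1·0.54 + 1·1 = 1.54.
ΔP = [f·L/D + ΣK]·(ρV²/2) = [0.02966·1010/0.134 + 1.54]·(869·1.468²/2) = [223.6 + 1.54]·936.1 = 2.107e+05 Pa.
Head loss h_f = ΔP/(ρg) = 2.107e+05/(869·9.81) = 24.7 m.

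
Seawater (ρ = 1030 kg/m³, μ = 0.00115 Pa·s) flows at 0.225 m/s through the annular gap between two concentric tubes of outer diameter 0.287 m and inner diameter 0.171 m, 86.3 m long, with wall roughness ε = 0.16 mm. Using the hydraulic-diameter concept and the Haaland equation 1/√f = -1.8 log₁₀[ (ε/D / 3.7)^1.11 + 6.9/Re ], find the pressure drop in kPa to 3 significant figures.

ΔP ≈ 0.535 kPa

Hydraulic diameter D_h = 4A/P = D_o - D_i = 0.287 - 0.171 = 0.116 m.
Re = ρVD_h/μ = 1030·0.225·0.116/0.00115 = 2.338e+04.
ε/D_h = 0.00016/0.116 = 0.00138; Haaland gives 1/√f = -1.8 log₁₀[0.000156+0.000295] = 6.021, so f = 0.02758.
ΔP = f(L/D_h)(ρV²/2) = 0.02758·86.3/0.116·26.07 = 535 Pa.
ΔP = 0.535 kPa.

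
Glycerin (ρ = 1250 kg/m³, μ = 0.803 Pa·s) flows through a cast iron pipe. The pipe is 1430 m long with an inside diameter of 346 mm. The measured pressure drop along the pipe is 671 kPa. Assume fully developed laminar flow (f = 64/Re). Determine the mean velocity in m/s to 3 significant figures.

For laminar flow, f = 64/Re with Re = ρVD/μ, so Darcy-Weisbach reduces to ΔP = 32μLV/D². Solving for V: V = ΔP·D²/(32μL) = 6.71e+05·(0.346)²/(32·0.803·1430) = 2.186 m/s.
Check: Re = ρVD/μ = 1250·2.186·0.346/0.803 = 1177 < 2300, so the laminar assumption holds.

V ≈ 2.19 m/s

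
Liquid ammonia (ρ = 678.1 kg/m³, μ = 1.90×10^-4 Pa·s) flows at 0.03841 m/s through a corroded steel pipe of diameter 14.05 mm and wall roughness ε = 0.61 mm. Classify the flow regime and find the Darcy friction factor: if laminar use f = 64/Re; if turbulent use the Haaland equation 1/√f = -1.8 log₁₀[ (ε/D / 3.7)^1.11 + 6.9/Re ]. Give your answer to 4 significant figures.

f ≈ 0.03323

Re = ρVD/μ = 678.1·0.03841·0.01405/0.00019 = 1926.
Re < 2300 → laminar, so f = 64/Re = 0.03323 (roughness is irrelevant in laminar flow).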